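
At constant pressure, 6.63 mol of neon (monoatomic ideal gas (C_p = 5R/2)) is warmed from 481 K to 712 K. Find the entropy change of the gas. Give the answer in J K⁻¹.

At constant pressure, ΔS = nC_p ln(T₂/T₁) with C_p = 5R/2 = 20.79 J mol⁻¹ K⁻¹.
ΔS = 6.63 × 20.79 × ln(712/481) = 54 J/K.

ΔS = 54 J/K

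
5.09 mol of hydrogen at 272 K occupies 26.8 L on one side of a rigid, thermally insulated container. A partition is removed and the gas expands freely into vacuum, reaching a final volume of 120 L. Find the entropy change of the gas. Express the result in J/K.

ΔS_gas = 63.4 J/K

No heat is exchanged and no work is done, so the ideal-gas temperature stays constant.
Entropy is a state function; using a reversible isothermal path, ΔS_gas = nR ln(V₂/V₁) = 5.09 × 8.314 × ln(120/26.8) = 63.4 J/K.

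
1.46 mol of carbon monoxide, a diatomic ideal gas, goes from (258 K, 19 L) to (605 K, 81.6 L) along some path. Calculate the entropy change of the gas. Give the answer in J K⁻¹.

Entropy is a state function: ΔS = nC_V ln(T₂/T₁) + nR ln(V₂/V₁), with C_V = 5R/2 = 20.79 J mol⁻¹ K⁻¹ for a diatomic ideal gas.
ΔS = 1.46 × [20.79 × ln(605/258) + 8.314 × ln(81.6/19)] = 43.6 J/K.

ΔS = 43.6 J/K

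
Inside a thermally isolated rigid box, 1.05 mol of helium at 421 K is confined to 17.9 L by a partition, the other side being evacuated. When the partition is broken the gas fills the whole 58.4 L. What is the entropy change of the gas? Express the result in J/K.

No heat is exchanged and no work is done, so the ideal-gas temperature stays constant.
Entropy is a state function; using a reversible isothermal path, ΔS_gas = nR ln(V₂/V₁) = 1.05 × 8.314 × ln(58.4/17.9) = 10.3 J/K.

ΔS_gas = 10.3 J/K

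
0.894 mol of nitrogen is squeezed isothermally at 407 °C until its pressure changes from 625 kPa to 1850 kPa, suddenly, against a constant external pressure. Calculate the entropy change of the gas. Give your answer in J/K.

ΔS_gas = -8.07 J/K

Entropy is a state function, so ΔS_gas depends only on the end states.
For an isothermal ideal gas ΔS_gas = nR ln(P₁/P₂) = 0.894 × 8.314 × ln(625/1850) = -8.07 J/K.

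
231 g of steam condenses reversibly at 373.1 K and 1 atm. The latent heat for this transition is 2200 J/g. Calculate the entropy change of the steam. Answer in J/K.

Heat released by the substance: Q = −mL = −231 × 2200 = −508200 J.
At constant T, ΔS = Q_rev/T = −508200 / 373.1 = -1360 J/K.

ΔS = -1360 J/K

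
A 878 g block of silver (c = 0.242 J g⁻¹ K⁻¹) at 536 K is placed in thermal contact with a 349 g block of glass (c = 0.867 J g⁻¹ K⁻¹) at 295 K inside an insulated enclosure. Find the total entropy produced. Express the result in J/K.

ΔS_total = 22.7 J/K

Energy balance: T_f = (m₁c₁T₁ + m₂c₂T₂)/(m₁c₁ + m₂c₂) = 394.42 K.
ΔS₁ = m₁c₁ ln(T_f/T₁) = 212.476 × ln(394.42/536) = -65.17 J/K.
ΔS₂ = m₂c₂ ln(T_f/T₂) = 302.583 × ln(394.42/295) = 87.88 J/K.
ΔS_total = -65.17 + 87.88 = 22.7 J/K.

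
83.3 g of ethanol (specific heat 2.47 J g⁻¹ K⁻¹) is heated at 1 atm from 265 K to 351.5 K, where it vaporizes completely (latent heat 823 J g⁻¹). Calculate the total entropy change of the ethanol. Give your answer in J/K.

Warming step: ΔS₁ = m c ln(T_tr/T_i) = 83.3 × 2.47 × ln(351.5/265) = 58.12 J/K.
Phase change: ΔS₂ = +mL/T_tr = 83.3 × 823 / 351.5 = 195 J/K.
ΔS_total = (58.12) + (195) = 253 J/K.

ΔS = 253 J/K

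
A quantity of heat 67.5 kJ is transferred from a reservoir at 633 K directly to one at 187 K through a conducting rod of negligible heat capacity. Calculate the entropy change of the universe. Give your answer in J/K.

ΔS_total = 254 J/K

ΔS_hot = −Q/T_H = −67500/633 = -106.6 J/K and ΔS_cold = +Q/T_C = 67500/187 = 361 J/K.
ΔS_total = -106.6 + 361 = 254 J/K, positive as the second law requires.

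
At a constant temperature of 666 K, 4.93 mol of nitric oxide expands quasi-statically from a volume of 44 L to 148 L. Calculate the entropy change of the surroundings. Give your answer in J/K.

For an isothermal ideal gas ΔS_gas = nR ln(V₂/V₁) = 4.93 × 8.314 × ln(148/44) = 49.7 J/K.
The process is reversible, so ΔS_surr = −ΔS_gas = -49.7 J/K and ΔS_universe = 0.

ΔS_surr = -49.7 J/K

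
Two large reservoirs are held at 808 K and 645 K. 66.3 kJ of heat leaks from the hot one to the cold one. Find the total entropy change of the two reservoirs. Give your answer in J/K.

ΔS_total = 20.7 J/K

ΔS_hot = −Q/T_H = −66300/808 = -82.054 J/K and ΔS_cold = +Q/T_C = 66300/645 = 102.79 J/K.
ΔS_total = -82.054 + 102.79 = 20.7 J/K, positive as the second law requires.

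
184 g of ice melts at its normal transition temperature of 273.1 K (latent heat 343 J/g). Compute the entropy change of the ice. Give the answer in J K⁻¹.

ΔS = 231 J/K

Heat absorbed by the substance: Q = mL = 184 × 343 = 63112 J.
At constant T, ΔS = Q_rev/T = 63112 / 273.1 = 231 J/K.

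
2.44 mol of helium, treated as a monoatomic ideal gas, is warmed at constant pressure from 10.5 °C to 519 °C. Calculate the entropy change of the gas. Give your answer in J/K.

ΔS = 52.1 J/K

In kelvin: T₁ = 283.65 K, T₂ = 792.15 K. At constant pressure, ΔS = nC_p ln(T₂/T₁) with C_p = 5R/2 = 20.79 J mol⁻¹ K⁻¹.
ΔS = 2.44 × 20.79 × ln(792.15/283.65) = 52.1 J/K.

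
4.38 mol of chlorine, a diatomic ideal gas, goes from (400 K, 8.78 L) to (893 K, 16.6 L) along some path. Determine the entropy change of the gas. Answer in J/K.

Entropy is a state function: ΔS = nC_V ln(T₂/T₁) + nR ln(V₂/V₁), with C_V = 5R/2 = 20.79 J mol⁻¹ K⁻¹ for a diatomic ideal gas.
ΔS = 4.38 × [20.79 × ln(893/400) + 8.314 × ln(16.6/8.78)] = 96.3 J/K.

ΔS = 96.3 J/K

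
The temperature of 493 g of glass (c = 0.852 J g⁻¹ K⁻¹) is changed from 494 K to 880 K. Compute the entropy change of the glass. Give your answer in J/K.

ΔS = 243 J/K

ΔS = ∫dQ_rev/T = m c ln(T₂/T₁) = 493 × 0.852 × ln(880/494) = 243 J/K.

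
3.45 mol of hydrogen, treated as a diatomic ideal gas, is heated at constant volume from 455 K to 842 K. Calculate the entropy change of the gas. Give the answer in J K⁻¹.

ΔS = 44.1 J/K

At constant volume, ΔS = nC_V ln(T₂/T₁) with C_V = 5R/2 = 20.79 J mol⁻¹ K⁻¹.
ΔS = 3.45 × 20.79 × ln(842/455) = 44.1 J/K.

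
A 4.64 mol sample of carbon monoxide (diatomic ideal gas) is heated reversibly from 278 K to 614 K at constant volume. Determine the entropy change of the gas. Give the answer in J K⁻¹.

At constant volume, ΔS = nC_V ln(T₂/T₁) with C_V = 5R/2 = 20.79 J mol⁻¹ K⁻¹.
ΔS = 4.64 × 20.79 × ln(614/278) = 76.4 J/K.

ΔS = 76.4 J/K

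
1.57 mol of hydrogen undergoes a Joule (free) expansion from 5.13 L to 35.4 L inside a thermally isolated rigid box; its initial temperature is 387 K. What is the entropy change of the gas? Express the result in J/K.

ΔS_gas = 25.2 J/K

For an ideal gas in free expansion Q = 0 and W = 0, so T is unchanged.
Entropy is a state function; using a reversible isothermal path, ΔS_gas = nR ln(V₂/V₁) = 1.57 × 8.314 × ln(35.4/5.13) = 25.2 J/K.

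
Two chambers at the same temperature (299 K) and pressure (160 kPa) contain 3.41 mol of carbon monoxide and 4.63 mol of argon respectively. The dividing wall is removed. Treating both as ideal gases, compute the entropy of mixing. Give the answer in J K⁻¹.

Mole fractions: x_A = 3.41/8.04 = 0.424, x_B = 0.576.
ΔS_mix = −R(n_A ln x_A + n_B ln x_B) = −8.314 × (3.41 ln 0.424 + 4.63 ln 0.576) = 45.6 J/K.

ΔS_mix = 45.6 J/K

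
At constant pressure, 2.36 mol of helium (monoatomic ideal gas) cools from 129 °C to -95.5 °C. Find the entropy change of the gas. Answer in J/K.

In kelvin: T₁ = 402.15 K, T₂ = 177.65 K. At constant pressure, ΔS = nC_p ln(T₂/T₁) with C_p = 5R/2 = 20.79 J mol⁻¹ K⁻¹.
ΔS = 2.36 × 20.79 × ln(177.65/402.15) = -40.1 J/K.

ΔS = -40.1 J/K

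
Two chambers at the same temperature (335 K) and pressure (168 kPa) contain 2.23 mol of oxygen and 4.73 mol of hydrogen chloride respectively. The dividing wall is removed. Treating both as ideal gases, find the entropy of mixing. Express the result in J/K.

Mole fractions: x_A = 2.23/6.96 = 0.32, x_B = 0.68.
ΔS_mix = −R(n_A ln x_A + n_B ln x_B) = −8.314 × (2.23 ln 0.32 + 4.73 ln 0.68) = 36.3 J/K.

ΔS_mix = 36.3 J/K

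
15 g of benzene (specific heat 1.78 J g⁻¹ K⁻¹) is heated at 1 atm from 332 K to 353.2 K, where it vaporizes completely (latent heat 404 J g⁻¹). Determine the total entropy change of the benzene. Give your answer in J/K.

Warming step: ΔS₁ = m c ln(T_tr/T_i) = 15 × 1.78 × ln(353.2/332) = 1.653 J/K.
Phase change: ΔS₂ = +mL/T_tr = 15 × 404 / 353.2 = 17.16 J/K.
ΔS_total = (1.653) + (17.16) = 18.8 J/K.

ΔS = 18.8 J/K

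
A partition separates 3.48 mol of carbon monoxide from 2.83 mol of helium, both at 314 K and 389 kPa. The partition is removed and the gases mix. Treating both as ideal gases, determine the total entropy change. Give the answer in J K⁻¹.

ΔS_mix = 36.1 J/K

Mole fractions: x_A = 3.48/6.31 = 0.552, x_B = 0.448.
ΔS_mix = −R(n_A ln x_A + n_B ln x_B) = −8.314 × (3.48 ln 0.552 + 2.83 ln 0.448) = 36.1 J/K.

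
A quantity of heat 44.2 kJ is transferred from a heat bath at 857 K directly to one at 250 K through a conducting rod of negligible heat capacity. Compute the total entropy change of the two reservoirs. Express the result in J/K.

ΔS_total = 125 J/K

ΔS_hot = −Q/T_H = −44200/857 = -51.58 J/K and ΔS_cold = +Q/T_C = 44200/250 = 176.8 J/K.
ΔS_total = -51.58 + 176.8 = 125 J/K, positive as the second law requires.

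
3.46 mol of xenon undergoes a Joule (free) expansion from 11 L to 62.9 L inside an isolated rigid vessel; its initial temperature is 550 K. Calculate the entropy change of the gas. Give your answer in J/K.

ΔS_gas = 50.2 J/K

No heat is exchanged and no work is done, so the ideal-gas temperature stays constant.
Entropy is a state function; using a reversible isothermal path, ΔS_gas = nR ln(V₂/V₁) = 3.46 × 8.314 × ln(62.9/11) = 50.2 J/K.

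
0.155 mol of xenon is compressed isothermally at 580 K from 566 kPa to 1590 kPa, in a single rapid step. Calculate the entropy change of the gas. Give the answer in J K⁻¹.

ΔS_gas = -1.33 J/K

Entropy is a state function, so ΔS_gas depends only on the end states.
For an isothermal ideal gas ΔS_gas = nR ln(P₁/P₂) = 0.155 × 8.314 × ln(566/1590) = -1.33 J/K.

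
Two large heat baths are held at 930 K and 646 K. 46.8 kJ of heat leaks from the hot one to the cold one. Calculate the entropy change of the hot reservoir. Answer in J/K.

The hot reservoir loses heat Q, so ΔS_hot = −Q/T_H = −46800/930 = -50.3 J/K.

ΔS_hot = -50.3 J/K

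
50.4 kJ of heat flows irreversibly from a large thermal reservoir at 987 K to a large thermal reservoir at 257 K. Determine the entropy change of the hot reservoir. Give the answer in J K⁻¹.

ΔS_hot = -51.1 J/K

The hot reservoir loses heat Q, so ΔS_hot = −Q/T_H = −50400/987 = -51.1 J/K.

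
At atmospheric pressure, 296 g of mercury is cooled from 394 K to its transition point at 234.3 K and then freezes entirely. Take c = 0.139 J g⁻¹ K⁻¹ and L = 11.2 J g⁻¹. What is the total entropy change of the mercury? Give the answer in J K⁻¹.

ΔS = -35.5 J/K

Cooling step: ΔS₁ = m c ln(T_tr/T_i) = 296 × 0.139 × ln(234.3/394) = -21.38 J/K.
Phase change: ΔS₂ = −mL/T_tr = −296 × 11.2 / 234.3 = -14.15 J/K.
ΔS_total = (-21.38) + (-14.15) = -35.5 J/K.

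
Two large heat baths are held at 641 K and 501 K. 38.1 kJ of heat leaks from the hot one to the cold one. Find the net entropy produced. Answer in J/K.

ΔS_total = 16.6 J/K

ΔS_hot = −Q/T_H = −38100/641 = -59.44 J/K and ΔS_cold = +Q/T_C = 38100/501 = 76.05 J/K.
ΔS_total = -59.44 + 76.05 = 16.6 J/K, positive as the second law requires.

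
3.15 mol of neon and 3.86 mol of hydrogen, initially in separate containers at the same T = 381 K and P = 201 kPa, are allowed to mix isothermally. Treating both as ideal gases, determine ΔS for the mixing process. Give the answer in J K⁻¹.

Mole fractions: x_A = 3.15/7.01 = 0.449, x_B = 0.551.
ΔS_mix = −R(n_A ln x_A + n_B ln x_B) = −8.314 × (3.15 ln 0.449 + 3.86 ln 0.551) = 40.1 J/K.

ΔS_mix = 40.1 J/K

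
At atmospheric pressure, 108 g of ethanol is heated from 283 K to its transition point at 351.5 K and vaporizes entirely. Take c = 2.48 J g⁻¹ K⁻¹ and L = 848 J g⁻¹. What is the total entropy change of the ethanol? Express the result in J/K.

ΔS = 319 J/K

Warming step: ΔS₁ = m c ln(T_tr/T_i) = 108 × 2.48 × ln(351.5/283) = 58.06 J/K.
Phase change: ΔS₂ = +mL/T_tr = 108 × 848 / 351.5 = 260.6 J/K.
ΔS_total = (58.06) + (260.6) = 319 J/K.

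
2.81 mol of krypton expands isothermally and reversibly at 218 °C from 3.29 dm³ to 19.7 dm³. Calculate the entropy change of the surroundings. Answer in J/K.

ΔS_surr = -41.8 J/K

For an isothermal ideal gas ΔS_gas = nR ln(V₂/V₁) = 2.81 × 8.314 × ln(19.7/3.29) = 41.8 J/K.
The process is reversible, so ΔS_surr = −ΔS_gas = -41.8 J/K and ΔS_universe = 0.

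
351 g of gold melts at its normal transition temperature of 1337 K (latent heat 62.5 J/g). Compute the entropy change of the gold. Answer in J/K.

ΔS = 16.4 J/K

Heat absorbed by the substance: Q = mL = 351 × 62.5 = 21937.5 J.
At constant T, ΔS = Q_rev/T = 21937.5 / 1337 = 16.4 J/K.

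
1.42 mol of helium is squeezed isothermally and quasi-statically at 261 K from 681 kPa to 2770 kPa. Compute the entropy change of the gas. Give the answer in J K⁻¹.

ΔS_gas = -16.6 J/K

For an isothermal ideal gas ΔS_gas = nR ln(P₁/P₂) = 1.42 × 8.314 × ln(681/2770) = -16.6 J/K.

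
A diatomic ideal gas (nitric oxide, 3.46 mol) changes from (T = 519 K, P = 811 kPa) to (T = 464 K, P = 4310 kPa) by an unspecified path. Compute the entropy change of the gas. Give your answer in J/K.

ΔS = nC_p ln(T₂/T₁) − nR ln(P₂/P₁), with C_p = 7R/2 = 29.1 J mol⁻¹ K⁻¹ for a diatomic ideal gas.
ΔS = 3.46 × [29.1 × ln(464/519) − 8.314 × ln(4310/811)] = -59.3 J/K.

ΔS = -59.3 J/K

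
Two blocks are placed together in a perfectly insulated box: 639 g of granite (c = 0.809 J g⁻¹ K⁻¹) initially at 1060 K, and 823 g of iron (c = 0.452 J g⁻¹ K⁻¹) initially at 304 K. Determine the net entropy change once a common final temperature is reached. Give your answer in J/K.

ΔS_total = 150 J/K

Energy balance: T_f = (m₁c₁T₁ + m₂c₂T₂)/(m₁c₁ + m₂c₂) = 743.64 K.
ΔS₁ = m₁c₁ ln(T_f/T₁) = 516.951 × ln(743.64/1060) = -183.2 J/K.
ΔS₂ = m₂c₂ ln(T_f/T₂) = 371.996 × ln(743.64/304) = 332.8 J/K.
ΔS_total = -183.2 + 332.8 = 150 J/K.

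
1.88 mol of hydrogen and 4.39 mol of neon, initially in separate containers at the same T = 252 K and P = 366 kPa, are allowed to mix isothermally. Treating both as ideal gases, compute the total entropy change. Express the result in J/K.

Mole fractions: x_A = 1.88/6.27 = 0.3, x_B = 0.7.
ΔS_mix = −R(n_A ln x_A + n_B ln x_B) = −8.314 × (1.88 ln 0.3 + 4.39 ln 0.7) = 31.8 J/K.

ΔS_mix = 31.8 J/K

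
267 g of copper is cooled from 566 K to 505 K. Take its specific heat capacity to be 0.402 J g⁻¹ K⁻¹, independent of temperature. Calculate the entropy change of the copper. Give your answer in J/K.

ΔS = -12.2 J/K

ΔS = ∫dQ_rev/T = m c ln(T₂/T₁) = 267 × 0.402 × ln(505/566) = -12.2 J/K.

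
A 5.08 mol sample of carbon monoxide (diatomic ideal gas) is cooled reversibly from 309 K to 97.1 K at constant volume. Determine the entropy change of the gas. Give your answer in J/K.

At constant volume, ΔS = nC_V ln(T₂/T₁) with C_V = 5R/2 = 20.79 J mol⁻¹ K⁻¹.
ΔS = 5.08 × 20.79 × ln(97.1/309) = -122 J/K.

ΔS = -122 J/K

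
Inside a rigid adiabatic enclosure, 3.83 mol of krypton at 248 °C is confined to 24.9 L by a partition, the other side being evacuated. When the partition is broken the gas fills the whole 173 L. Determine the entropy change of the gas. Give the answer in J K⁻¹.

No heat is exchanged and no work is done, so the ideal-gas temperature stays constant.
Entropy is a state function; using a reversible isothermal path, ΔS_gas = nR ln(V₂/V₁) = 3.83 × 8.314 × ln(173/24.9) = 61.7 J/K.

ΔS_gas = 61.7 J/K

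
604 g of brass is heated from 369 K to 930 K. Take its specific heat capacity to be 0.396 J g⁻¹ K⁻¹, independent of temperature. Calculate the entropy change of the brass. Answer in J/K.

ΔS = 221 J/K

ΔS = ∫dQ_rev/T = m c ln(T₂/T₁) = 604 × 0.396 × ln(930/369) = 221 J/K.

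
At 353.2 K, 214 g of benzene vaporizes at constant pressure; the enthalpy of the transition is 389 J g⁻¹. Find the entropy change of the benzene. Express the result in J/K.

Heat absorbed by the substance: Q = mL = 214 × 389 = 83246 J.
At constant T, ΔS = Q_rev/T = 83246 / 353.2 = 236 J/K.

ΔS = 236 J/K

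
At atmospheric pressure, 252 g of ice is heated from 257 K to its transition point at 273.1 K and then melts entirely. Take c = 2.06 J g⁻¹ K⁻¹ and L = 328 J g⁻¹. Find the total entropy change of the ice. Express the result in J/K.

ΔS = 334 J/K

Warming step: ΔS₁ = m c ln(T_tr/T_i) = 252 × 2.06 × ln(273.1/257) = 31.54 J/K.
Phase change: ΔS₂ = +mL/T_tr = 252 × 328 / 273.1 = 302.7 J/K.
ΔS_total = (31.54) + (302.7) = 334 J/K.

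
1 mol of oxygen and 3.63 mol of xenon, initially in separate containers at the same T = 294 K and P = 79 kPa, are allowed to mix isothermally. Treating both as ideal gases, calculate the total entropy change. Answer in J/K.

ΔS_mix = 20.1 J/K

Mole fractions: x_A = 1/4.63 = 0.216, x_B = 0.784.
ΔS_mix = −R(n_A ln x_A + n_B ln x_B) = −8.314 × (1 ln 0.216 + 3.63 ln 0.784) = 20.1 J/K.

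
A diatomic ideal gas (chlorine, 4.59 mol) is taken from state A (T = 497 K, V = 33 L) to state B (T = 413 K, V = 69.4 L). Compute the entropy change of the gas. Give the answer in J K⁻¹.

Entropy is a state function: ΔS = nC_V ln(T₂/T₁) + nR ln(V₂/V₁), with C_V = 5R/2 = 20.79 J mol⁻¹ K⁻¹ for a diatomic ideal gas.
ΔS = 4.59 × [20.79 × ln(413/497) + 8.314 × ln(69.4/33)] = 10.7 J/K.

ΔS = 10.7 J/K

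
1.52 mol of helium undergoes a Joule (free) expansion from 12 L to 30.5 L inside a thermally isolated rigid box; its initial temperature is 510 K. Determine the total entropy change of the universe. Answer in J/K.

For an ideal gas in free expansion Q = 0 and W = 0, so T is unchanged.
Entropy is a state function; using a reversible isothermal path, ΔS_gas = nR ln(V₂/V₁) = 1.52 × 8.314 × ln(30.5/12) = 11.8 J/K.
The insulated surroundings exchange no heat, so ΔS_surr = 0 and ΔS_universe = ΔS_gas.

ΔS_universe = 11.8 J/K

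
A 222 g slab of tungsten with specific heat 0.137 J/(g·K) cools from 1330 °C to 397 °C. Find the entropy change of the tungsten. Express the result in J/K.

In kelvin: T₁ = 1603.15 K, T₂ = 670.15 K. ΔS = ∫dQ_rev/T = m c ln(T₂/T₁) = 222 × 0.137 × ln(670.15/1603.15) = -26.5 J/K.

ΔS = -26.5 J/K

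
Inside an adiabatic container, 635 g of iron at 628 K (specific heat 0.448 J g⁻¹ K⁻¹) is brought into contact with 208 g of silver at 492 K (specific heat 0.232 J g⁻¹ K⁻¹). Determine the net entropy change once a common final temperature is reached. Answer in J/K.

Energy balance: T_f = (m₁c₁T₁ + m₂c₂T₂)/(m₁c₁ + m₂c₂) = 608.28 K.
ΔS₁ = m₁c₁ ln(T_f/T₁) = 284.48 × ln(608.28/628) = -9.078 J/K.
ΔS₂ = m₂c₂ ln(T_f/T₂) = 48.256 × ln(608.28/492) = 10.24 J/K.
ΔS_total = -9.078 + 10.24 = 1.16 J/K.

ΔS_total = 1.16 J/K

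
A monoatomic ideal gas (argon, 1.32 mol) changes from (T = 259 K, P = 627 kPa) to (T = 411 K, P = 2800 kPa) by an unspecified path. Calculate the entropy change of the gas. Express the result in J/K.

ΔS = nC_p ln(T₂/T₁) − nR ln(P₂/P₁), with C_p = 5R/2 = 20.79 J mol⁻¹ K⁻¹ for a monoatomic ideal gas.
ΔS = 1.32 × [20.79 × ln(411/259) − 8.314 × ln(2800/627)] = -3.75 J/K.

ΔS = -3.75 J/K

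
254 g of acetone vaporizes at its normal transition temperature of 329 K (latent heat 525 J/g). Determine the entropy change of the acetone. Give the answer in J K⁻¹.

ΔS = 405 J/K

Heat absorbed by the substance: Q = mL = 254 × 525 = 133350 J.
At constant T, ΔS = Q_rev/T = 133350 / 329 = 405 J/K.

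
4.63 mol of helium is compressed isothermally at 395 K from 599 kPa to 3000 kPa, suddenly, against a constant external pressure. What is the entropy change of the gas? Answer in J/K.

Entropy is a state function, so ΔS_gas depends only on the end states.
For an isothermal ideal gas ΔS_gas = nR ln(P₁/P₂) = 4.63 × 8.314 × ln(599/3000) = -62 J/K.

ΔS_gas = -62 J/K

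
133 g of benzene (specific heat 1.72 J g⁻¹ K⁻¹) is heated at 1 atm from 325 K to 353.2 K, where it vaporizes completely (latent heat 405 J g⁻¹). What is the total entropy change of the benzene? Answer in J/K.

Warming step: ΔS₁ = m c ln(T_tr/T_i) = 133 × 1.72 × ln(353.2/325) = 19.03 J/K.
Phase change: ΔS₂ = +mL/T_tr = 133 × 405 / 353.2 = 152.5 J/K.
ΔS_total = (19.03) + (152.5) = 172 J/K.

ΔS = 172 J/K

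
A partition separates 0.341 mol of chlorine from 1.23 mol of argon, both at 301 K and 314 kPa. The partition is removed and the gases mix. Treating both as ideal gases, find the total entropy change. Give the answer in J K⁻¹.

ΔS_mix = 6.83 J/K

Mole fractions: x_A = 0.341/1.57 = 0.217, x_B = 0.783.
ΔS_mix = −R(n_A ln x_A + n_B ln x_B) = −8.314 × (0.341 ln 0.217 + 1.23 ln 0.783) = 6.83 J/K.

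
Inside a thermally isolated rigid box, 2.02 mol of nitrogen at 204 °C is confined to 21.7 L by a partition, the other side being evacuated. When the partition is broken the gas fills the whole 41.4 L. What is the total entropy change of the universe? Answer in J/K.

ΔS_universe = 10.8 J/K

For an ideal gas in free expansion Q = 0 and W = 0, so T is unchanged.
Entropy is a state function; using a reversible isothermal path, ΔS_gas = nR ln(V₂/V₁) = 2.02 × 8.314 × ln(41.4/21.7) = 10.8 J/K.
The insulated surroundings exchange no heat, so ΔS_surr = 0 and ΔS_universe = ΔS_gas.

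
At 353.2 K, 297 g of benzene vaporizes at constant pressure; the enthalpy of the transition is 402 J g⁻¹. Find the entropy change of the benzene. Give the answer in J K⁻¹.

ΔS = 338 J/K

Heat absorbed by the substance: Q = mL = 297 × 402 = 119394 J.
At constant T, ΔS = Q_rev/T = 119394 / 353.2 = 338 J/K.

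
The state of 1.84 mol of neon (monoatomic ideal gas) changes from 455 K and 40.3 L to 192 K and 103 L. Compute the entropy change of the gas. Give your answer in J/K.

ΔS = -5.44 J/K

Entropy is a state function: ΔS = nC_V ln(T₂/T₁) + nR ln(V₂/V₁), with C_V = 3R/2 = 12.47 J mol⁻¹ K⁻¹ for a monoatomic ideal gas.
ΔS = 1.84 × [12.47 × ln(192/455) + 8.314 × ln(103/40.3)] = -5.44 J/K.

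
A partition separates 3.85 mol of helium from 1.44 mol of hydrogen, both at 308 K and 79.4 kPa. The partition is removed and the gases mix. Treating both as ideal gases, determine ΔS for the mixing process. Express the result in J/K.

Mole fractions: x_A = 3.85/5.29 = 0.728, x_B = 0.272.
ΔS_mix = −R(n_A ln x_A + n_B ln x_B) = −8.314 × (3.85 ln 0.728 + 1.44 ln 0.272) = 25.7 J/K.

ΔS_mix = 25.7 J/K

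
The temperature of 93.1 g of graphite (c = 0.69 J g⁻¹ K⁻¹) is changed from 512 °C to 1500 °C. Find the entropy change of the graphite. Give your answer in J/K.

ΔS = 52.3 J/K

In kelvin: T₁ = 785.15 K, T₂ = 1773.15 K. ΔS = ∫dQ_rev/T = m c ln(T₂/T₁) = 93.1 × 0.69 × ln(1773.15/785.15) = 52.3 J/K.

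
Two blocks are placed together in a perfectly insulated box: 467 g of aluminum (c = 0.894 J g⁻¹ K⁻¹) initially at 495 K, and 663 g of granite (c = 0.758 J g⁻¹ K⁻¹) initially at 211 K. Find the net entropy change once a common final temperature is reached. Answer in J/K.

Energy balance: T_f = (m₁c₁T₁ + m₂c₂T₂)/(m₁c₁ + m₂c₂) = 339.87 K.
ΔS₁ = m₁c₁ ln(T_f/T₁) = 417.498 × ln(339.87/495) = -157 J/K.
ΔS₂ = m₂c₂ ln(T_f/T₂) = 502.554 × ln(339.87/211) = 239.6 J/K.
ΔS_total = -157 + 239.6 = 82.6 J/K.

ΔS_total = 82.6 J/K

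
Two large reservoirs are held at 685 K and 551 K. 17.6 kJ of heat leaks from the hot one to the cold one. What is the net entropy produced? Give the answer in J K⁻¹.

ΔS_total = 6.25 J/K

ΔS_hot = −Q/T_H = −17600/685 = -25.69 J/K and ΔS_cold = +Q/T_C = 17600/551 = 31.94 J/K.
ΔS_total = -25.69 + 31.94 = 6.25 J/K, positive as the second law requires.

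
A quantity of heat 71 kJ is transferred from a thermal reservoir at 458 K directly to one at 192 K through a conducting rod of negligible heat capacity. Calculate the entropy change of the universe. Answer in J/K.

ΔS_total = 215 J/K

ΔS_hot = −Q/T_H = −71000/458 = -155 J/K and ΔS_cold = +Q/T_C = 71000/192 = 369.8 J/K.
ΔS_total = -155 + 369.8 = 215 J/K, positive as the second law requires.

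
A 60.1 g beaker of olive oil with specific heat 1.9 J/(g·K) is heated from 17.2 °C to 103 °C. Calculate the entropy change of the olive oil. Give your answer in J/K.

ΔS = 29.6 J/K

In kelvin: T₁ = 290.35 K, T₂ = 376.15 K. ΔS = ∫dQ_rev/T = m c ln(T₂/T₁) = 60.1 × 1.9 × ln(376.15/290.35) = 29.6 J/K.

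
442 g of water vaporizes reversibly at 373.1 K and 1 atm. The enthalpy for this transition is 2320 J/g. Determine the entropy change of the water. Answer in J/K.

Heat absorbed by the substance: Q = mL = 442 × 2320 = 1025440 J.
At constant T, ΔS = Q_rev/T = 1025440 / 373.1 = 2750 J/K.

ΔS = 2750 J/K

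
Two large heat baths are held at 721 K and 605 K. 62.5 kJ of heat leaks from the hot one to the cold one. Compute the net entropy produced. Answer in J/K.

ΔS_total = 16.6 J/K

ΔS_hot = −Q/T_H = −62500/721 = -86.69 J/K and ΔS_cold = +Q/T_C = 62500/605 = 103.3 J/K.
ΔS_total = -86.69 + 103.3 = 16.6 J/K, positive as the second law requires.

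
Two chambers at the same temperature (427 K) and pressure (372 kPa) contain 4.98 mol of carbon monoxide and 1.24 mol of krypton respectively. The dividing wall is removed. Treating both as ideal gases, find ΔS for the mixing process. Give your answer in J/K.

Mole fractions: x_A = 4.98/6.22 = 0.801, x_B = 0.199.
ΔS_mix = −R(n_A ln x_A + n_B ln x_B) = −8.314 × (4.98 ln 0.801 + 1.24 ln 0.199) = 25.8 J/K.

ΔS_mix = 25.8 J/K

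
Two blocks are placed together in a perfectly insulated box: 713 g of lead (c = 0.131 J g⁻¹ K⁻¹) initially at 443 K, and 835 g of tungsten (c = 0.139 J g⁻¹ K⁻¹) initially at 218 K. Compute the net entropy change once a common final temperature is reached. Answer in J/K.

ΔS_total = 13.1 J/K

Energy balance: T_f = (m₁c₁T₁ + m₂c₂T₂)/(m₁c₁ + m₂c₂) = 318.33 K.
ΔS₁ = m₁c₁ ln(T_f/T₁) = 93.403 × ln(318.33/443) = -30.87 J/K.
ΔS₂ = m₂c₂ ln(T_f/T₂) = 116.065 × ln(318.33/218) = 43.94 J/K.
ΔS_total = -30.87 + 43.94 = 13.1 J/K.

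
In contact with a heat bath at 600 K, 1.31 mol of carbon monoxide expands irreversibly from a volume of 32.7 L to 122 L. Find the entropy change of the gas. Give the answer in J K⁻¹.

ΔS_gas = 14.3 J/K

Entropy is a state function, so ΔS_gas depends only on the end states.
For an isothermal ideal gas ΔS_gas = nR ln(V₂/V₁) = 1.31 × 8.314 × ln(122/32.7) = 14.3 J/K.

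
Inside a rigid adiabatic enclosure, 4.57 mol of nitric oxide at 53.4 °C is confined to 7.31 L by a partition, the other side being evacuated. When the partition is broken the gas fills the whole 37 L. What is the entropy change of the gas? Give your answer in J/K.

For an ideal gas in free expansion Q = 0 and W = 0, so T is unchanged.
Entropy is a state function; using a reversible isothermal path, ΔS_gas = nR ln(V₂/V₁) = 4.57 × 8.314 × ln(37/7.31) = 61.6 J/K.

ΔS_gas = 61.6 J/K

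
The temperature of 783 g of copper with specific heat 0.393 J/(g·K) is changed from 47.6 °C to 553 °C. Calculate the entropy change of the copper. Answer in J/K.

ΔS = 291 J/K

In kelvin: T₁ = 320.75 K, T₂ = 826.15 K. ΔS = ∫dQ_rev/T = m c ln(T₂/T₁) = 783 × 0.393 × ln(826.15/320.75) = 291 J/K.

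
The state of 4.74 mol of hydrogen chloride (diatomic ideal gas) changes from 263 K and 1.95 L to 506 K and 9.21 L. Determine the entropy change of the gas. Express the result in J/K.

ΔS = 126 J/K

Entropy is a state function: ΔS = nC_V ln(T₂/T₁) + nR ln(V₂/V₁), with C_V = 5R/2 = 20.79 J mol⁻¹ K⁻¹ for a diatomic ideal gas.
ΔS = 4.74 × [20.79 × ln(506/263) + 8.314 × ln(9.21/1.95)] = 126 J/K.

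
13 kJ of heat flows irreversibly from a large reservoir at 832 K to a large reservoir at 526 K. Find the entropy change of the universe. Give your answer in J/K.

ΔS_hot = −Q/T_H = −13000/832 = -15.62 J/K and ΔS_cold = +Q/T_C = 13000/526 = 24.71 J/K.
ΔS_total = -15.62 + 24.71 = 9.09 J/K, positive as the second law requires.

ΔS_total = 9.09 J/K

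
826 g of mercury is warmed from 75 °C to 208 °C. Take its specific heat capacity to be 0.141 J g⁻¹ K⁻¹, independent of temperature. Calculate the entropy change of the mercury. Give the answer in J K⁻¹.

ΔS = 37.7 J/K

In kelvin: T₁ = 348.15 K, T₂ = 481.15 K. ΔS = ∫dQ_rev/T = m c ln(T₂/T₁) = 826 × 0.141 × ln(481.15/348.15) = 37.7 J/K.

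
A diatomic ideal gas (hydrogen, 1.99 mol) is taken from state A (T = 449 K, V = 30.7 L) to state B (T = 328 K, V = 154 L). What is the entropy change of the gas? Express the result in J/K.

ΔS = 13.7 J/K

Entropy is a state function: ΔS = nC_V ln(T₂/T₁) + nR ln(V₂/V₁), with C_V = 5R/2 = 20.79 J mol⁻¹ K⁻¹ for a diatomic ideal gas.
ΔS = 1.99 × [20.79 × ln(328/449) + 8.314 × ln(154/30.7)] = 13.7 J/K.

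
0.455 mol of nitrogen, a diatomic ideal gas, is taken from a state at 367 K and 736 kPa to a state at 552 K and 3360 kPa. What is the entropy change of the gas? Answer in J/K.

ΔS = -0.34 J/K

ΔS = nC_p ln(T₂/T₁) − nR ln(P₂/P₁), with C_p = 7R/2 = 29.1 J mol⁻¹ K⁻¹ for a diatomic ideal gas.
ΔS = 0.455 × [29.1 × ln(552/367) − 8.314 × ln(3360/736)] = -0.34 J/K.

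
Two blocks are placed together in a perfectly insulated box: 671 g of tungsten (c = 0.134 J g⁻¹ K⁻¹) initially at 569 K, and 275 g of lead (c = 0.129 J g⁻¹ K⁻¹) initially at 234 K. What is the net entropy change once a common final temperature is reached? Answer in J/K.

ΔS_total = 8.68 J/K

Energy balance: T_f = (m₁c₁T₁ + m₂c₂T₂)/(m₁c₁ + m₂c₂) = 474.22 K.
ΔS₁ = m₁c₁ ln(T_f/T₁) = 89.914 × ln(474.22/569) = -16.38 J/K.
ΔS₂ = m₂c₂ ln(T_f/T₂) = 35.475 × ln(474.22/234) = 25.06 J/K.
ΔS_total = -16.38 + 25.06 = 8.68 J/K.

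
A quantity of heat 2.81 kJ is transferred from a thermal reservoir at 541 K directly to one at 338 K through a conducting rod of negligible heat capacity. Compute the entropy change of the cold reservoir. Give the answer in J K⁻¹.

ΔS_cold = 8.31 J/K

The cold reservoir gains heat Q, so ΔS_cold = +Q/T_C = 2810/338 = 8.31 J/K.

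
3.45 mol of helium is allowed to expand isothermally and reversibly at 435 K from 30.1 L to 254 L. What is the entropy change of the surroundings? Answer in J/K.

ΔS_surr = -61.2 J/K

For an isothermal ideal gas ΔS_gas = nR ln(V₂/V₁) = 3.45 × 8.314 × ln(254/30.1) = 61.2 J/K.
The process is reversible, so ΔS_surr = −ΔS_gas = -61.2 J/K and ΔS_universe = 0.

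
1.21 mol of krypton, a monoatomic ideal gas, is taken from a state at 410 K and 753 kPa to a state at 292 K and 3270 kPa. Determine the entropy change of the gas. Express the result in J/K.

ΔS = nC_p ln(T₂/T₁) − nR ln(P₂/P₁), with C_p = 5R/2 = 20.79 J mol⁻¹ K⁻¹ for a monoatomic ideal gas.
ΔS = 1.21 × [20.79 × ln(292/410) − 8.314 × ln(3270/753)] = -23.3 J/K.

ΔS = -23.3 J/K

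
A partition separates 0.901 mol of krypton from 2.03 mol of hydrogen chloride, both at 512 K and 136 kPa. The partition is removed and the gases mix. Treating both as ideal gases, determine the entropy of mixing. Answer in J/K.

Mole fractions: x_A = 0.901/2.93 = 0.307, x_B = 0.693.
ΔS_mix = −R(n_A ln x_A + n_B ln x_B) = −8.314 × (0.901 ln 0.307 + 2.03 ln 0.693) = 15 J/K.

ΔS_mix = 15 J/K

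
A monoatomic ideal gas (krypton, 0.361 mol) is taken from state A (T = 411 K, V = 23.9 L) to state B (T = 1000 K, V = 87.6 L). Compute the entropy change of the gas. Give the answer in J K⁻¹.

Entropy is a state function: ΔS = nC_V ln(T₂/T₁) + nR ln(V₂/V₁), with C_V = 3R/2 = 12.47 J mol⁻¹ K⁻¹ for a monoatomic ideal gas.
ΔS = 0.361 × [12.47 × ln(1000/411) + 8.314 × ln(87.6/23.9)] = 7.9 J/K.

ΔS = 7.9 J/K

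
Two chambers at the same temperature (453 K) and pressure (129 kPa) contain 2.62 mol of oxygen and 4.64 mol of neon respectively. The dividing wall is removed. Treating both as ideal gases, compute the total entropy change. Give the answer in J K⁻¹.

ΔS_mix = 39.5 J/K

Mole fractions: x_A = 2.62/7.26 = 0.361, x_B = 0.639.
ΔS_mix = −R(n_A ln x_A + n_B ln x_B) = −8.314 × (2.62 ln 0.361 + 4.64 ln 0.639) = 39.5 J/K.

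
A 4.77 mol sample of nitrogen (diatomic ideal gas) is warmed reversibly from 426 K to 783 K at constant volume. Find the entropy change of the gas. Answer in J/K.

At constant volume, ΔS = nC_V ln(T₂/T₁) with C_V = 5R/2 = 20.79 J mol⁻¹ K⁻¹.
ΔS = 4.77 × 20.79 × ln(783/426) = 60.3 J/K.

ΔS = 60.3 J/K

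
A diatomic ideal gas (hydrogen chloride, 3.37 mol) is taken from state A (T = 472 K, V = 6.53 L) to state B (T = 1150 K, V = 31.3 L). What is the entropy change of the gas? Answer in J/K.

ΔS = 106 J/K

Entropy is a state function: ΔS = nC_V ln(T₂/T₁) + nR ln(V₂/V₁), with C_V = 5R/2 = 20.79 J mol⁻¹ K⁻¹ for a diatomic ideal gas.
ΔS = 3.37 × [20.79 × ln(1150/472) + 8.314 × ln(31.3/6.53)] = 106 J/K.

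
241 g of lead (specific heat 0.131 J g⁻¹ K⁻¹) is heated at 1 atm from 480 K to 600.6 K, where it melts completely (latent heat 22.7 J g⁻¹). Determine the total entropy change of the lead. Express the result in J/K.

Warming step: ΔS₁ = m c ln(T_tr/T_i) = 241 × 0.131 × ln(600.6/480) = 7.076 J/K.
Phase change: ΔS₂ = +mL/T_tr = 241 × 22.7 / 600.6 = 9.109 J/K.
ΔS_total = (7.076) + (9.109) = 16.2 J/K.

ΔS = 16.2 J/K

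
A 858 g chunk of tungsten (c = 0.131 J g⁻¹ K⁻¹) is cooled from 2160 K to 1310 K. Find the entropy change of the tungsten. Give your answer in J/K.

ΔS = ∫dQ_rev/T = m c ln(T₂/T₁) = 858 × 0.131 × ln(1310/2160) = -56.2 J/K.

ΔS = -56.2 J/K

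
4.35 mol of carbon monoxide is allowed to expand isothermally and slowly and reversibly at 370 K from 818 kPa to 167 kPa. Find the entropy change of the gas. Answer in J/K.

For an isothermal ideal gas ΔS_gas = nR ln(P₁/P₂) = 4.35 × 8.314 × ln(818/167) = 57.5 J/K.

ΔS_gas = 57.5 J/K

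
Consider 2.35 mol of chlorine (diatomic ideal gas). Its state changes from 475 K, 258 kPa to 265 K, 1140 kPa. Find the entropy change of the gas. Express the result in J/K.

ΔS = -68.9 J/K

ΔS = nC_p ln(T₂/T₁) − nR ln(P₂/P₁), with C_p = 7R/2 = 29.1 J mol⁻¹ K⁻¹ for a diatomic ideal gas.
ΔS = 2.35 × [29.1 × ln(265/475) − 8.314 × ln(1140/258)] = -68.9 J/K.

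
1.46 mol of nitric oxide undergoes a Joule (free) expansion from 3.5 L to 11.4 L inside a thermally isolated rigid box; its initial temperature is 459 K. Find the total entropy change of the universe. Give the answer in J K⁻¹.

No heat is exchanged and no work is done, so the ideal-gas temperature stays constant.
Entropy is a state function; using a reversible isothermal path, ΔS_gas = nR ln(V₂/V₁) = 1.46 × 8.314 × ln(11.4/3.5) = 14.3 J/K.
The insulated surroundings exchange no heat, so ΔS_surr = 0 and ΔS_universe = ΔS_gas.

ΔS_universe = 14.3 J/K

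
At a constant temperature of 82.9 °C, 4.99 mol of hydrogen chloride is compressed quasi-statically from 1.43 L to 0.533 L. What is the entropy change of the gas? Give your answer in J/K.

ΔS_gas = -40.9 J/K

For an isothermal ideal gas ΔS_gas = nR ln(V₂/V₁) = 4.99 × 8.314 × ln(0.533/1.43) = -40.9 J/K.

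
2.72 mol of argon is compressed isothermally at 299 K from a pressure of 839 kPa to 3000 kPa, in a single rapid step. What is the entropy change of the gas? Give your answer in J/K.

ΔS_gas = -28.8 J/K

Entropy is a state function, so ΔS_gas depends only on the end states.
For an isothermal ideal gas ΔS_gas = nR ln(P₁/P₂) = 2.72 × 8.314 × ln(839/3000) = -28.8 J/K.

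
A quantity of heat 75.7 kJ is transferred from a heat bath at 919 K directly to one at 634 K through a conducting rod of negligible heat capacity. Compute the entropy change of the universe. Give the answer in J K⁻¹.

ΔS_total = 37 J/K

ΔS_hot = −Q/T_H = −75700/919 = -82.37 J/K and ΔS_cold = +Q/T_C = 75700/634 = 119.4 J/K.
ΔS_total = -82.37 + 119.4 = 37 J/K, positive as the second law requires.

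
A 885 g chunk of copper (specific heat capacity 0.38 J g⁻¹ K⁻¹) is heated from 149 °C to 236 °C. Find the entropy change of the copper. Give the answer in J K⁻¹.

ΔS = 63 J/K

In kelvin: T₁ = 422.15 K, T₂ = 509.15 K. ΔS = ∫dQ_rev/T = m c ln(T₂/T₁) = 885 × 0.38 × ln(509.15/422.15) = 63 J/K.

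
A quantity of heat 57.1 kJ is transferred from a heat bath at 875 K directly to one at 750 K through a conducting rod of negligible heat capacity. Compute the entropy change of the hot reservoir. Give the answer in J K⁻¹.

ΔS_hot = -65.3 J/K

The hot reservoir loses heat Q, so ΔS_hot = −Q/T_H = −57100/875 = -65.3 J/K.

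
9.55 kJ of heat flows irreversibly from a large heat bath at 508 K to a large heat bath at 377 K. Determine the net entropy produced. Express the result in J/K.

ΔS_hot = −Q/T_H = −9550/508 = -18.8 J/K and ΔS_cold = +Q/T_C = 9550/377 = 25.33 J/K.
ΔS_total = -18.8 + 25.33 = 6.53 J/K, positive as the second law requires.

ΔS_total = 6.53 J/K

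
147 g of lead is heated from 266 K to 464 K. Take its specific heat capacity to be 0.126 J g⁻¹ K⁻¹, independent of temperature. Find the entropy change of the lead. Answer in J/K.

ΔS = 10.3 J/K

ΔS = ∫dQ_rev/T = m c ln(T₂/T₁) = 147 × 0.126 × ln(464/266) = 10.3 J/K.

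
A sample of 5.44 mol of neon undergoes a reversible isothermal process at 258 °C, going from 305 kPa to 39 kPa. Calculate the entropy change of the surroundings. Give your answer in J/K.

ΔS_surr = -93 J/K

For an isothermal ideal gas ΔS_gas = nR ln(P₁/P₂) = 5.44 × 8.314 × ln(305/39) = 93 J/K.
The process is reversible, so ΔS_surr = −ΔS_gas = -93 J/K and ΔS_universe = 0.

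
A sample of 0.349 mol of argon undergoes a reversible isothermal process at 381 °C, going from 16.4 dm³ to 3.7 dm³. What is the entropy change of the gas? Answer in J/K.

For an isothermal ideal gas ΔS_gas = nR ln(V₂/V₁) = 0.349 × 8.314 × ln(3.7/16.4) = -4.32 J/K.

ΔS_gas = -4.32 J/K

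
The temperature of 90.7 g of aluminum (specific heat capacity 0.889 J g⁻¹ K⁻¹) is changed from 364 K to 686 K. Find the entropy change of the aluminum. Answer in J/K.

ΔS = 51.1 J/K

ΔS = ∫dQ_rev/T = m c ln(T₂/T₁) = 90.7 × 0.889 × ln(686/364) = 51.1 J/K.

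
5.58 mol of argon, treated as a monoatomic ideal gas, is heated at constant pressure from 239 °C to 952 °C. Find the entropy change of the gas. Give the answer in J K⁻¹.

In kelvin: T₁ = 512.15 K, T₂ = 1225.15 K. At constant pressure, ΔS = nC_p ln(T₂/T₁) with C_p = 5R/2 = 20.79 J mol⁻¹ K⁻¹.
ΔS = 5.58 × 20.79 × ln(1225.15/512.15) = 101 J/K.

ΔS = 101 J/K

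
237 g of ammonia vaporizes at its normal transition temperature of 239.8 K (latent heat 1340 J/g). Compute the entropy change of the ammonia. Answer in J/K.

ΔS = 1320 J/K

Heat absorbed by the substance: Q = mL = 237 × 1340 = 317580 J.
At constant T, ΔS = Q_rev/T = 317580 / 239.8 = 1320 J/K.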